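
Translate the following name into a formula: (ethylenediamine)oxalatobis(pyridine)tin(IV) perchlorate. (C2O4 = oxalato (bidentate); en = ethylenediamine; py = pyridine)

[Sn(C2O4)(en)(py)2](ClO4)2

Ligands: 1 oxalato (C2O4, -2), 1 ethylenediamine (en, neutral), 2 pyridine (py, neutral). Ligand charge sum = -2.
Charge balance with perchlorate (-1) requires 1 complex ion per 2 perchlorate.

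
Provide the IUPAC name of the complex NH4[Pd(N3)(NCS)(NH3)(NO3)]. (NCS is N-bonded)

The 1 ammonium counter-ion carries a total charge of +1, so each complex ion is 1−.
Ligand charges: 1×isothiocyanato (-1 each), 1×azido (-1 each), 1×nitrato (-1 each), 1×ammine (neutral); total -3. So Pd + (-3) = 1−, giving Pd = +2.
Ligands are named alphabetically: ammine before azido before isothiocyanato before nitrato.
The complex ion is anionic, so palladium takes the -ate form palladate(II).

ammonium ammineazidoisothiocyanatonitratopalladate(II)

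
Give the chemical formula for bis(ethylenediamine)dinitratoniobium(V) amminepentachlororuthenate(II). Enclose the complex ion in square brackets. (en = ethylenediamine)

Cation [Nb…]: ligand charges -2, Nb(V) ⇒ ion charge 3+.
Anion [Ru…]: ligand charges -5, Ru(II) ⇒ ion charge 3−.
One 3+ cation balances one 3− anion.

[Nb(en)2(NO3)2][RuCl5(NH3)]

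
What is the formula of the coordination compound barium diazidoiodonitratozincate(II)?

Ba[ZnI(N3)2(NO3)]

Ligands: 2 azido (N3, -1), 1 nitrato (NO3, -1), 1 iodo (I, -1). Ligand charge sum = -4.
Charge balance with barium (+2) requires 1 complex ion per 1 barium.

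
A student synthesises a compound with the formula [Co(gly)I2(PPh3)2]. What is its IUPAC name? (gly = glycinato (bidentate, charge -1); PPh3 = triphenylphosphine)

There is no counter-ion, so the complex is neutral overall.
Ligand charges: 2×iodo (-1 each), 1×glycinato (-1 each), 2×triphenylphosphine (neutral); total -3. So Co + (-3) = 0, giving Co = +3.
Ligands are named alphabetically: glycinato before iodo before triphenylphosphine.

(glycinato)diiodobis(triphenylphosphine)cobalt(III)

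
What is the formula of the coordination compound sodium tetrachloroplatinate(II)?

Ligands: 4 chloro (Cl, -1). Ligand charge sum = -4.
With Pt in oxidation state +2, the complex ion is [Pt...]^2−.
Charge balance with sodium (+1) requires 1 complex ion per 2 sodium.

Na2[PtCl4]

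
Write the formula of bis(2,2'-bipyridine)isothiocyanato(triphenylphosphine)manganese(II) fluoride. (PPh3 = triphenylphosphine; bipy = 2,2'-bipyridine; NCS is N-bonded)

Ligands: 1 triphenylphosphine (PPh3, neutral), 2 2,2'-bipyridine (bipy, neutral), 1 isothiocyanato (NCS, -1). Ligand charge sum = -1.
With Mn in oxidation state +2, the complex ion is [Mn...]^1+.
Charge balance with fluoride (-1) requires 1 complex ion per 1 fluoride.

[Mn(bipy)2(NCS)(PPh3)]F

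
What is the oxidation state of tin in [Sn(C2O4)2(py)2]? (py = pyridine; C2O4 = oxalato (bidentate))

+4

No counter-ion: the bracketed complex is neutral.
Ligand charges: 2×py neutral; 2×C2O4 = -4; sum -4.
Sn + (-4) = 0 ⇒ Sn is +4.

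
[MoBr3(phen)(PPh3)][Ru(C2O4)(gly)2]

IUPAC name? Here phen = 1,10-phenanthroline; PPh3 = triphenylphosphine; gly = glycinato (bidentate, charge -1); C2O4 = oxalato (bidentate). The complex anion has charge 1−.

Both ions are complex: the cation is named first with the plain metal name, the anion second with the -ate form; each ion's ligands are alphabetised independently.
The complex anion is given as 1−; its ligand charges sum to -4, so Ru = +3.
A 1:1 salt means the cation carries the equal and opposite charge, 1+.
Cation: ligand charges sum to -3; for the ion to be 1+, Mo = +4.

tribromo(1,10-phenanthroline)(triphenylphosphine)molybdenum(IV) bis(glycinato)oxalatoruthenate(III)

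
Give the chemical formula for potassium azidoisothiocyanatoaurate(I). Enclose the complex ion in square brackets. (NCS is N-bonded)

Ligands: 1 azido (N3, -1), 1 isothiocyanato (NCS, -1). Ligand charge sum = -2.
Charge balance with potassium (+1) requires 1 complex ion per 1 potassium.

K[Au(N3)(NCS)]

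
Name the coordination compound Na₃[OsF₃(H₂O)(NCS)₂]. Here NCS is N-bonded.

The 3 sodium counter-ions carry a total charge of +3, so each complex ion is 3−.
Ligand charges: 1×aqua (neutral), 2×isothiocyanato (-1 each), 3×fluoro (-1 each); total -5. So Os + (-5) = 3−, giving Os = +2.
Ligands are named alphabetically: aqua before fluoro before isothiocyanato.
The complex ion is anionic, so osmium takes the -ate form osmate(II).

sodium aquatrifluorodiisothiocyanatoosmate(II)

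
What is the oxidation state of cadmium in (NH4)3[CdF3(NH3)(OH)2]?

+2

3 ammonium outside the brackets (+1 each) → the complex ion is 3−.
Ligand charges: 2×OH = -2; 1×NH3 neutral; 3×F = -3; sum -5.
Cd + (-5) = 3− ⇒ Cd is +2.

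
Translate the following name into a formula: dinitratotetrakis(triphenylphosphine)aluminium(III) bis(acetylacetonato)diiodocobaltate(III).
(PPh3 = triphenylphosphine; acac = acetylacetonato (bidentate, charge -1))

Cation [Al…]: ligand charges -2, Al(III) ⇒ ion charge 1+.
Anion [Co…]: ligand charges -4, Co(III) ⇒ ion charge 1−.

[Al(NO3)2(PPh3)4][Co(acac)2I2]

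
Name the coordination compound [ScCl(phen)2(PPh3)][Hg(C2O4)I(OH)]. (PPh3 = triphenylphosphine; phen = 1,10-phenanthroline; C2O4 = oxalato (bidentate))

chlorobis(1,10-phenanthroline)(triphenylphosphine)scandium(III) hydroxoiodooxalatomercurate(II)

Both ions are complex: the cation is named first with the plain metal name, the anion second with the -ate form; each ion's ligands are alphabetised independently.
Scandium is always +3 in its complexes; the cation's ligand charges sum to -1, so the complex cation is 2+.
A 1:1 salt means the anion carries the equal and opposite charge, 2−.
Anion: ligand charges sum to -4; for the ion to be 2−, Hg = +2.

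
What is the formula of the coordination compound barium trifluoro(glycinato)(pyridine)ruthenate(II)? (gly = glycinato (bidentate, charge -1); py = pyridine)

Ligands: 3 fluoro (F, -1), 1 glycinato (gly, -1), 1 pyridine (py, neutral). Ligand charge sum = -4.
With Ru in oxidation state +2, the complex ion is [Ru...]^2−.
Charge balance with barium (+2) requires 1 complex ion per 1 barium.

Ba[RuF3(gly)(py)]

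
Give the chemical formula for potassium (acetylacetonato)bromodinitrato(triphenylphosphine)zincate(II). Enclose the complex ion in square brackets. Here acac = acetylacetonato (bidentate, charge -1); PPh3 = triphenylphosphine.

K2[Zn(acac)Br(NO3)2(PPh3)]

Ligands: 1 bromo (Br, -1), 1 acetylacetonato (acac, -1), 1 triphenylphosphine (PPh3, neutral), 2 nitrato (NO3, -1). Ligand charge sum = -4.
With Zn in oxidation state +2, the complex ion is [Zn...]^2−.
Charge balance with potassium (+1) requires 1 complex ion per 2 potassium.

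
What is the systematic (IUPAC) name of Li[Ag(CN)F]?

lithium cyanofluoroargentate(I)

The 1 lithium counter-ion carries a total charge of +1, so each complex ion is 1−.
Ligand charges: 1×cyano (-1 each), 1×fluoro (-1 each); total -2. So Ag + (-2) = 1−, giving Ag = +1.
Ligands are named alphabetically: cyano before fluoro.
The complex ion is anionic, so silver takes the -ate form argentate(I).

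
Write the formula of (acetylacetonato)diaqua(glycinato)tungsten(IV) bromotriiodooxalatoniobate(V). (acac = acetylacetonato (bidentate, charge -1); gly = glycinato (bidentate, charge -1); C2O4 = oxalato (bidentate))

Cation [W…]: ligand charges -2, W(IV) ⇒ ion charge 2+.
Anion [Nb…]: ligand charges -6, Nb(V) ⇒ ion charge 1−.
One 2+ cation requires 2 of the 1− anion.

[W(acac)(gly)(H2O)2][NbBr(C2O4)I3]2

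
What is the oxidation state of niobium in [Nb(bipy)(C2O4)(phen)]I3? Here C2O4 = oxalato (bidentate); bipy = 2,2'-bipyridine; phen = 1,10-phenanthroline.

3 iodide outside the brackets (-1 each) → the complex ion is 3+.
Ligand charges: 1×C2O4 = -2; 1×bipy neutral; 1×phen neutral; sum -2.
Nb + (-2) = 3+ ⇒ Nb is +5.

+5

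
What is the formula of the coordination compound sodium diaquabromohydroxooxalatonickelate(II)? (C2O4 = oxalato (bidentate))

Ligands: 1 hydroxo (OH, -1), 1 bromo (Br, -1), 1 oxalato (C2O4, -2), 2 aqua (H2O, neutral). Ligand charge sum = -4.
With Ni in oxidation state +2, the complex ion is [Ni...]^2−.
Charge balance with sodium (+1) requires 1 complex ion per 2 sodium.

Na2[NiBr(C2O4)(H2O)2(OH)]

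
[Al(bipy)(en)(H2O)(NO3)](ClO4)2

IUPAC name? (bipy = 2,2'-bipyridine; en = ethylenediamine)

aqua(2,2'-bipyridine)(ethylenediamine)nitratoaluminium(III) perchlorate

The 2 perchlorate counter-ions carry a total charge of -2, so each complex ion is 2+.
Ligand charges: 1×aqua (neutral), 1×2,2'-bipyridine (neutral), 1×ethylenediamine (neutral), 1×nitrato (-1 each); total -1. So Al + (-1) = 2+, giving Al = +3.
Ligands are named alphabetically: aqua before bipyridine before ethylenediamine before nitrato.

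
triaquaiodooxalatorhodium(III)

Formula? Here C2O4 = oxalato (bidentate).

[Rh(C2O4)(H2O)3I]

Ligands: 1 oxalato (C2O4, -2), 3 aqua (H2O, neutral), 1 iodo (I, -1). Ligand charge sum = -3.
With Rh in oxidation state +3, the complex ion is [Rh...].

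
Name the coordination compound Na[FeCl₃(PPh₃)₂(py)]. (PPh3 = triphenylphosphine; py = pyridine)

sodium trichloro(pyridine)bis(triphenylphosphine)ferrate(II)

The 1 sodium counter-ion carries a total charge of +1, so each complex ion is 1−.
Ligand charges: 2×triphenylphosphine (neutral), 3×chloro (-1 each), 1×pyridine (neutral); total -3. So Fe + (-3) = 1−, giving Fe = +2.
Ligands are named alphabetically: chloro before pyridine before triphenylphosphine.
The complex ion is anionic, so iron takes the -ate form ferrate(II).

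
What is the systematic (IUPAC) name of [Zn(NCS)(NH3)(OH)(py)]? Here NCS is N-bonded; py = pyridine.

amminehydroxoisothiocyanato(pyridine)zinc(II)

There is no counter-ion, so the complex is neutral overall.
Ligand charges: 1×isothiocyanato (-1 each), 1×ammine (neutral), 1×hydroxo (-1 each), 1×pyridine (neutral); total -2. So Zn + (-2) = 0, giving Zn = +2.
Ligands are named alphabetically: ammine before hydroxo before isothiocyanato before pyridine.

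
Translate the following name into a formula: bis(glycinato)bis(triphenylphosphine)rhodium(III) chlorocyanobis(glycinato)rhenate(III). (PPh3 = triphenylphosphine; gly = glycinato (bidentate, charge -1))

[Rh(gly)2(PPh3)2][ReCl(CN)(gly)2]

Cation [Rh…]: ligand charges -2, Rh(III) ⇒ ion charge 1+.
Anion [Re…]: ligand charges -4, Re(III) ⇒ ion charge 1−.
One 1+ cation balances one 1− anion.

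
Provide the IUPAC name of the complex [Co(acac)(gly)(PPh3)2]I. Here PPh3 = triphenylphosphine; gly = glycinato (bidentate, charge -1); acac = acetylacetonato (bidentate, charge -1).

The 1 iodide counter-ion carries a total charge of -1, so each complex ion is 1+.
Ligand charges: 2×triphenylphosphine (neutral), 1×glycinato (-1 each), 1×acetylacetonato (-1 each); total -2. So Co + (-2) = 1+, giving Co = +3.
Ligands are named alphabetically: acetylacetonato before glycinato before triphenylphosphine.

(acetylacetonato)(glycinato)bis(triphenylphosphine)cobalt(III) iodide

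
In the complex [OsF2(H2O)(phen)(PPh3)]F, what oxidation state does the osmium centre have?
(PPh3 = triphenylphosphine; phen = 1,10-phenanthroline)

1 fluoride outside the brackets (-1 each) → the complex ion is 1+.
Ligand charges: 1×PPh3 neutral; 1×H2O neutral; 2×F = -2; 1×phen neutral; sum -2.
Os + (-2) = 1+ ⇒ Os is +3.

+3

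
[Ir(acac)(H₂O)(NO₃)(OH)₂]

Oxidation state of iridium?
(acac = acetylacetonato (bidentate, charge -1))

+4

No counter-ion: the bracketed complex is neutral.
Ligand charges: 1×NO3 = -1; 1×H2O neutral; 1×acac = -1; 2×OH = -2; sum -4.
Ir + (-4) = 0 ⇒ Ir is +4.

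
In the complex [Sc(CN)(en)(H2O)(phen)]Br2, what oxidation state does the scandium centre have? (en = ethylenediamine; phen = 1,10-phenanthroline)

+3

2 bromide outside the brackets (-1 each) → the complex ion is 2+.
Ligand charges: 1×H2O neutral; 1×CN = -1; 1×en neutral; 1×phen neutral; sum -1.
Sc + (-1) = 2+ ⇒ Sc is +3.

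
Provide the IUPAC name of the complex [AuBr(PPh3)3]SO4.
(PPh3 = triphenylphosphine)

The 1 sulfate counter-ion carries a total charge of -2, so each complex ion is 2+.
Ligand charges: 3×triphenylphosphine (neutral), 1×bromo (-1 each); total -1. So Au + (-1) = 2+, giving Au = +3.
Ligands are named alphabetically: bromo before triphenylphosphine.

bromotris(triphenylphosphine)gold(III) sulfate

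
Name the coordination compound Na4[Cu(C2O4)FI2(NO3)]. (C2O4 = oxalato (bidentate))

sodium fluorodiiodonitratooxalatocuprate(II)

The 4 sodium counter-ions carry a total charge of +4, so each complex ion is 4−.
Ligand charges: 1×oxalato (-2 each), 1×fluoro (-1 each), 1×nitrato (-1 each), 2×iodo (-1 each); total -6. So Cu + (-6) = 4−, giving Cu = +2.
Ligands are named alphabetically: fluoro before iodo before nitrato before oxalato.
The complex ion is anionic, so copper takes the -ate form cuprate(II).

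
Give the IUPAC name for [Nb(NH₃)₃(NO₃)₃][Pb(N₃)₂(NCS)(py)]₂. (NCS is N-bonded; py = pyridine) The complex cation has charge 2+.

triamminetrinitratoniobium(V) diazidoisothiocyanato(pyridine)plumbate(II)

Both ions are complex: the cation is named first with the plain metal name, the anion second with the -ate form; each ion's ligands are alphabetised independently.
The complex cation is given as 2+; its ligand charges sum to -3, so Nb = +5.
With 2 anions per cation, each anion must be 2/2 = 1−.
Anion: ligand charges sum to -3; for the ion to be 1−, Pb = +2.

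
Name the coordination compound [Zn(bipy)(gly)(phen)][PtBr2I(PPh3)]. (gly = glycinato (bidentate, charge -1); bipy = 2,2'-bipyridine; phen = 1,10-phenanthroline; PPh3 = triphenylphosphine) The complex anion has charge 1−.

The complex anion is given as 1−; its ligand charges sum to -3, so Pt = +2.
A 1:1 salt means the cation carries the equal and opposite charge, 1+.
Cation: ligand charges sum to -1; for the ion to be 1+, Zn = +2.

(2,2'-bipyridine)(glycinato)(1,10-phenanthroline)zinc(II) dibromoiodo(triphenylphosphine)platinate(II)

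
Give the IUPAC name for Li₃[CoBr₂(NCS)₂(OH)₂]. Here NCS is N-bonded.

The 3 lithium counter-ions carry a total charge of +3, so each complex ion is 3−.
Ligand charges: 2×bromo (-1 each), 2×hydroxo (-1 each), 2×isothiocyanato (-1 each); total -6. So Co + (-6) = 3−, giving Co = +3.
Ligands are named alphabetically: bromo before hydroxo before isothiocyanato.
The complex ion is anionic, so cobalt takes the -ate form cobaltate(III).

lithium dibromodihydroxodiisothiocyanatocobaltate(III)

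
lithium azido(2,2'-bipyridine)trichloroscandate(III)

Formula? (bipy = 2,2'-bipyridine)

Ligands: 1 azido (N3, -1), 3 chloro (Cl, -1), 1 2,2'-bipyridine (bipy, neutral). Ligand charge sum = -4.
Charge balance with lithium (+1) requires 1 complex ion per 1 lithium.

Li[Sc(bipy)Cl3(N3)]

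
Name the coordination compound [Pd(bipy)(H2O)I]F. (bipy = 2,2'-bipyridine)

aqua(2,2'-bipyridine)iodopalladium(II) fluoride

The 1 fluoride counter-ion carries a total charge of -1, so each complex ion is 1+.
Ligand charges: 1×aqua (neutral), 1×iodo (-1 each), 1×2,2'-bipyridine (neutral); total -1. So Pd + (-1) = 1+, giving Pd = +2.
Ligands are named alphabetically: aqua before bipyridine before iodo.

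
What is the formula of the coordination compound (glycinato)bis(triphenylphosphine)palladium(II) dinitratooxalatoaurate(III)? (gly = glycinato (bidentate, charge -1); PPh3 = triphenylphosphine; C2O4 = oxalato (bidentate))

[Pd(gly)(PPh3)2][Au(C2O4)(NO3)2]

Cation [Pd…]: ligand charges -1, Pd(II) ⇒ ion charge 1+.
Anion [Au…]: ligand charges -4, Au(III) ⇒ ion charge 1−.
One 1+ cation balances one 1− anion.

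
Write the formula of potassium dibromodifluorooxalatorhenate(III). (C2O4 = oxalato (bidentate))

K3[ReBr2(C2O4)F2]

Ligands: 1 oxalato (C2O4, -2), 2 bromo (Br, -1), 2 fluoro (F, -1). Ligand charge sum = -6.
Charge balance with potassium (+1) requires 1 complex ion per 3 potassium.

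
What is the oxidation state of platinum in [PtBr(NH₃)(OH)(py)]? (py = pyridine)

No counter-ion: the bracketed complex is neutral.
Ligand charges: 1×NH3 neutral; 1×OH = -1; 1×Br = -1; 1×py neutral; sum -2.
Pt + (-2) = 0 ⇒ Pt is +2.

+2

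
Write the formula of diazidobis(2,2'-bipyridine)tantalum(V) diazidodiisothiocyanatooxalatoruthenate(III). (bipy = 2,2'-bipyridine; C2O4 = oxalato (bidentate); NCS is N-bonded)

[Ta(bipy)2(N3)2][Ru(C2O4)(N3)2(NCS)2]

Cation [Ta…]: ligand charges -2, Ta(V) ⇒ ion charge 3+.
Anion [Ru…]: ligand charges -6, Ru(III) ⇒ ion charge 3−.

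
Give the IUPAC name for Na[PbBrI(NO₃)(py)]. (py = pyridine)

The 1 sodium counter-ion carries a total charge of +1, so each complex ion is 1−.
Ligand charges: 1×nitrato (-1 each), 1×iodo (-1 each), 1×pyridine (neutral), 1×bromo (-1 each); total -3. So Pb + (-3) = 1−, giving Pb = +2.
The complex ion is anionic, so lead takes the -ate form plumbate(II).

sodium bromoiodonitrato(pyridine)plumbate(II)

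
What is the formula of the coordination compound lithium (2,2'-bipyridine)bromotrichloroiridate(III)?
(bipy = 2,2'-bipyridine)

Li[Ir(bipy)BrCl3]

Ligands: 1 2,2'-bipyridine (bipy, neutral), 1 bromo (Br, -1), 3 chloro (Cl, -1). Ligand charge sum = -4.
Charge balance with lithium (+1) requires 1 complex ion per 1 lithium.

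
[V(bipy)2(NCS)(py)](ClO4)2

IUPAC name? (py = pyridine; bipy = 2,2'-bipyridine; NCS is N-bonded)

The 2 perchlorate counter-ions carry a total charge of -2, so each complex ion is 2+.
Ligand charges: 1×pyridine (neutral), 2×2,2'-bipyridine (neutral), 1×isothiocyanato (-1 each); total -1. So V + (-1) = 2+, giving V = +3.
Ligands are named alphabetically: bipyridine before isothiocyanato before pyridine.

bis(2,2'-bipyridine)isothiocyanato(pyridine)vanadium(III) perchlorate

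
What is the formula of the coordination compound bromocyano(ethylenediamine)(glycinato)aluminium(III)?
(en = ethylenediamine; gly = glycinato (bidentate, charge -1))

[AlBr(CN)(en)(gly)]

Ligands: 1 ethylenediamine (en, neutral), 1 bromo (Br, -1), 1 glycinato (gly, -1), 1 cyano (CN, -1). Ligand charge sum = -3.
With Al in oxidation state +3, the complex ion is [Al...].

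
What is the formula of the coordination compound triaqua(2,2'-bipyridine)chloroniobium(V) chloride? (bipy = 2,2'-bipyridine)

[Nb(bipy)Cl(H2O)3]Cl4

Ligands: 1 chloro (Cl, -1), 1 2,2'-bipyridine (bipy, neutral), 3 aqua (H2O, neutral). Ligand charge sum = -1.
With Nb in oxidation state +5, the complex ion is [Nb...]^4+.
Charge balance with chloride (-1) requires 1 complex ion per 4 chloride.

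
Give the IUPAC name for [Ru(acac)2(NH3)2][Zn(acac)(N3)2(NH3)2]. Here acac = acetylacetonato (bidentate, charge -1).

bis(acetylacetonato)diammineruthenium(III) (acetylacetonato)diamminediazidozincate(II)

Both ions are complex: the cation is named first with the plain metal name, the anion second with the -ate form; each ion's ligands are alphabetised independently.
Zinc is always +2 in its complexes; the anion's ligand charges sum to -3, so the complex anion is 1−.
A 1:1 salt means the cation carries the equal and opposite charge, 1+.
Cation: ligand charges sum to -2; for the ion to be 1+, Ru = +3.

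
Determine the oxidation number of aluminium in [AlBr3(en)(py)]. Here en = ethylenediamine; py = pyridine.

No counter-ion: the bracketed complex is neutral.
Ligand charges: 3×Br = -3; 1×en neutral; 1×py neutral; sum -3.
Al + (-3) = 0 ⇒ Al is +3.

+3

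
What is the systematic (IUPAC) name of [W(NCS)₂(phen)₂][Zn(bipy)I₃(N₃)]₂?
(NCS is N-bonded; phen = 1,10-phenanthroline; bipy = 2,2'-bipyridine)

Both ions are complex: the cation is named first with the plain metal name, the anion second with the -ate form; each ion's ligands are alphabetised independently.
Zinc is always +2 in its complexes; the anion's ligand charges sum to -4, so the complex anion is 2−.
With 2 anions per cation, the cation must be 2×2 = 4+.
Cation: ligand charges sum to -2; for the ion to be 4+, W = +6.

diisothiocyanatobis(1,10-phenanthroline)tungsten(VI) azido(2,2'-bipyridine)triiodozincate(II)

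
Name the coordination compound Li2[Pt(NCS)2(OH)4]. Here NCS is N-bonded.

lithium tetrahydroxodiisothiocyanatoplatinate(IV)

The 2 lithium counter-ions carry a total charge of +2, so each complex ion is 2−.
Ligand charges: 2×isothiocyanato (-1 each), 4×hydroxo (-1 each); total -6. So Pt + (-6) = 2−, giving Pt = +4.
The complex ion is anionic, so platinum takes the -ate form platinate(IV).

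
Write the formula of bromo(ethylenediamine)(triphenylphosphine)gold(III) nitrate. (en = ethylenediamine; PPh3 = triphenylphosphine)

Ligands: 1 ethylenediamine (en, neutral), 1 bromo (Br, -1), 1 triphenylphosphine (PPh3, neutral). Ligand charge sum = -1.
With Au in oxidation state +3, the complex ion is [Au...]^2+.
Charge balance with nitrate (-1) requires 1 complex ion per 2 nitrate.

[AuBr(en)(PPh3)](NO3)2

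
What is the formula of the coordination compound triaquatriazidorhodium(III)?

[Rh(H2O)3(N3)3]

Ligands: 3 azido (N3, -1), 3 aqua (H2O, neutral). Ligand charge sum = -3.
With Rh in oxidation state +3, the complex ion is [Rh...].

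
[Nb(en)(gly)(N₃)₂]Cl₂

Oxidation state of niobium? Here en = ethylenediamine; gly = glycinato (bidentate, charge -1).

2 chloride outside the brackets (-1 each) → the complex ion is 2+.
Ligand charges: 1×en neutral; 1×gly = -1; 2×N3 = -2; sum -3.
Nb + (-3) = 2+ ⇒ Nb is +5.

+5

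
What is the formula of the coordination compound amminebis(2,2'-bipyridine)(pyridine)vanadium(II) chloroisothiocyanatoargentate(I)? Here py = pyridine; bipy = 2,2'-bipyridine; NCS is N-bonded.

[V(bipy)2(NH3)(py)][AgCl(NCS)]2

Cation [V…]: ligand charges 0, V(II) ⇒ ion charge 2+.
Anion [Ag…]: ligand charges -2, Ag(I) ⇒ ion charge 1−.
One 2+ cation requires 2 of the 1− anion.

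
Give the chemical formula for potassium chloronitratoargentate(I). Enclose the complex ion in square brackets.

Ligands: 1 chloro (Cl, -1), 1 nitrato (NO3, -1). Ligand charge sum = -2.
With Ag in oxidation state +1, the complex ion is [Ag...]^1−.
Charge balance with potassium (+1) requires 1 complex ion per 1 potassium.

K[AgCl(NO3)]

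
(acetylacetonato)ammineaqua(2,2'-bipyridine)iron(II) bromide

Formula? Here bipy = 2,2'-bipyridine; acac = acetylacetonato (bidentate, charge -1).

Ligands: 1 aqua (H2O, neutral), 1 2,2'-bipyridine (bipy, neutral), 1 ammine (NH3, neutral), 1 acetylacetonato (acac, -1). Ligand charge sum = -1.
With Fe in oxidation state +2, the complex ion is [Fe...]^1+.
Charge balance with bromide (-1) requires 1 complex ion per 1 bromide.

[Fe(acac)(bipy)(H2O)(NH3)]Br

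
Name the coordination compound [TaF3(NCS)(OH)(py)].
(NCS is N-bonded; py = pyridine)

There is no counter-ion, so the complex is neutral overall.
Ligand charges: 3×fluoro (-1 each), 1×isothiocyanato (-1 each), 1×pyridine (neutral), 1×hydroxo (-1 each); total -5. So Ta + (-5) = 0, giving Ta = +5.
Ligands are named alphabetically: fluoro before hydroxo before isothiocyanato before pyridine.

trifluorohydroxoisothiocyanato(pyridine)tantalum(V)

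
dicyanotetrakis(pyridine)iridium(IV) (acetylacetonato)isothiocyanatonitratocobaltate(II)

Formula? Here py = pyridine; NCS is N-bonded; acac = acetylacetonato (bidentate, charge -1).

Cation [Ir…]: ligand charges -2, Ir(IV) ⇒ ion charge 2+.
Anion [Co…]: ligand charges -3, Co(II) ⇒ ion charge 1−.

[Ir(CN)2(py)4][Co(acac)(NCS)(NO3)]2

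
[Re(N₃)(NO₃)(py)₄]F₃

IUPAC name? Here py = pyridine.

azidonitratotetrakis(pyridine)rhenium(V) fluoride

The 3 fluoride counter-ions carry a total charge of -3, so each complex ion is 3+.
Ligand charges: 1×azido (-1 each), 1×nitrato (-1 each), 4×pyridine (neutral); total -2. So Re + (-2) = 3+, giving Re = +5.
Ligands are named alphabetically: azido before nitrato before pyridine.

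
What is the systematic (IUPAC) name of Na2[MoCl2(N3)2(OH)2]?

The 2 sodium counter-ions carry a total charge of +2, so each complex ion is 2−.
Ligand charges: 2×hydroxo (-1 each), 2×chloro (-1 each), 2×azido (-1 each); total -6. So Mo + (-6) = 2−, giving Mo = +4.
The complex ion is anionic, so molybdenum takes the -ate form molybdate(IV).

sodium diazidodichlorodihydroxomolybdate(IV)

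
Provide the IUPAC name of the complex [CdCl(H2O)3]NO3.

triaquachlorocadmium(II) nitrate

The 1 nitrate counter-ion carries a total charge of -1, so each complex ion is 1+.
Ligand charges: 1×chloro (-1 each), 3×aqua (neutral); total -1. So Cd + (-1) = 1+, giving Cd = +2.
Ligands are named alphabetically: aqua before chloro.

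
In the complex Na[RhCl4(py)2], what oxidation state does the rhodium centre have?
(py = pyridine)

1 sodium outside the brackets (+1 each) → the complex ion is 1−.
Ligand charges: 2×py neutral; 4×Cl = -4; sum -4.
Rh + (-4) = 1− ⇒ Rh is +3.

+3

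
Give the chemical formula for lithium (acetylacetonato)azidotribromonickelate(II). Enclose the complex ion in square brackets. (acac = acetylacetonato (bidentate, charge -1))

Ligands: 3 bromo (Br, -1), 1 azido (N3, -1), 1 acetylacetonato (acac, -1). Ligand charge sum = -5.
Charge balance with lithium (+1) requires 1 complex ion per 3 lithium.

Li3[Ni(acac)Br3(N3)]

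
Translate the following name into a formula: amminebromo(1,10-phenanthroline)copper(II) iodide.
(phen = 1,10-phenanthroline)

[CuBr(NH3)(phen)]I

Ligands: 1 1,10-phenanthroline (phen, neutral), 1 bromo (Br, -1), 1 ammine (NH3, neutral). Ligand charge sum = -1.
With Cu in oxidation state +2, the complex ion is [Cu...]^1+.
Charge balance with iodide (-1) requires 1 complex ion per 1 iodide.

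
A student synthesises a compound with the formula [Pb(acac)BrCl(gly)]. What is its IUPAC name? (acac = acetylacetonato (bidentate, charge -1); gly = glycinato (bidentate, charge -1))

There is no counter-ion, so the complex is neutral overall.
Ligand charges: 1×acetylacetonato (-1 each), 1×bromo (-1 each), 1×glycinato (-1 each), 1×chloro (-1 each); total -4. So Pb + (-4) = 0, giving Pb = +4.
Ligands are named alphabetically: acetylacetonato before bromo before chloro before glycinato.

(acetylacetonato)bromochloro(glycinato)lead(IV)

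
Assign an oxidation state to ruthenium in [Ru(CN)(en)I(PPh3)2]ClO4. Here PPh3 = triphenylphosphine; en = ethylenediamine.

1 perchlorate outside the brackets (-1 each) → the complex ion is 1+.
Ligand charges: 1×CN = -1; 2×PPh3 neutral; 1×I = -1; 1×en neutral; sum -2.
Ru + (-2) = 1+ ⇒ Ru is +3.

+3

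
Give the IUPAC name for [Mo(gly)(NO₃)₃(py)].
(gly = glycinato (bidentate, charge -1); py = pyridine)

There is no counter-ion, so the complex is neutral overall.
Ligand charges: 3×nitrato (-1 each), 1×glycinato (-1 each), 1×pyridine (neutral); total -4. So Mo + (-4) = 0, giving Mo = +4.
Ligands are named alphabetically: glycinato before nitrato before pyridine.

(glycinato)trinitrato(pyridine)molybdenum(IV)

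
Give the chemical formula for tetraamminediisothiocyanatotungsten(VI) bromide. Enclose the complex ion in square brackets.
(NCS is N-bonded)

Ligands: 4 ammine (NH3, neutral), 2 isothiocyanato (NCS, -1). Ligand charge sum = -2.
With W in oxidation state +6, the complex ion is [W...]^4+.
Charge balance with bromide (-1) requires 1 complex ion per 4 bromide.

[W(NCS)2(NH3)4]Br4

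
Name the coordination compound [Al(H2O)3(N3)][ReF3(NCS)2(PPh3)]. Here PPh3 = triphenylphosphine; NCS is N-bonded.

triaquaazidoaluminium(III) trifluorodiisothiocyanato(triphenylphosphine)rhenate(III)

Both ions are complex: the cation is named first with the plain metal name, the anion second with the -ate form; each ion's ligands are alphabetised independently.
Aluminium is always +3 in its complexes; the cation's ligand charges sum to -1, so the complex cation is 2+.
A 1:1 salt means the anion carries the equal and opposite charge, 2−.
Anion: ligand charges sum to -5; for the ion to be 2−, Re = +3.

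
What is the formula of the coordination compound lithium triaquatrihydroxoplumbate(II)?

Ligands: 3 hydroxo (OH, -1), 3 aqua (H2O, neutral). Ligand charge sum = -3.
With Pb in oxidation state +2, the complex ion is [Pb...]^1−.
Charge balance with lithium (+1) requires 1 complex ion per 1 lithium.

Li[Pb(H2O)3(OH)3]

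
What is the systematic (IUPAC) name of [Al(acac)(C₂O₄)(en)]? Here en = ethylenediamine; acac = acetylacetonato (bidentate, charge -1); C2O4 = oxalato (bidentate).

(acetylacetonato)(ethylenediamine)oxalatoaluminium(III)

There is no counter-ion, so the complex is neutral overall.
Ligand charges: 1×ethylenediamine (neutral), 1×acetylacetonato (-1 each), 1×oxalato (-2 each); total -3. So Al + (-3) = 0, giving Al = +3.
Ligands are named alphabetically: acetylacetonato before ethylenediamine before oxalato.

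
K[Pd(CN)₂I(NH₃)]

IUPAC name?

potassium amminedicyanoiodopalladate(II)

The 1 potassium counter-ion carries a total charge of +1, so each complex ion is 1−.
Ligand charges: 1×ammine (neutral), 1×iodo (-1 each), 2×cyano (-1 each); total -3. So Pd + (-3) = 1−, giving Pd = +2.
Ligands are named alphabetically: ammine before cyano before iodo.
The complex ion is anionic, so palladium takes the -ate form palladate(II).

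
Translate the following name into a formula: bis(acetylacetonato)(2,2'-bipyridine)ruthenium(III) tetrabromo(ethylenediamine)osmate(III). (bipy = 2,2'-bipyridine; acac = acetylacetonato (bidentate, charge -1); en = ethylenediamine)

Cation [Ru…]: ligand charges -2, Ru(III) ⇒ ion charge 1+.
Anion [Os…]: ligand charges -4, Os(III) ⇒ ion charge 1−.
One 1+ cation balances one 1− anion.

[Ru(acac)2(bipy)][OsBr4(en)]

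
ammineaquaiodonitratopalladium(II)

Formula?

Ligands: 1 iodo (I, -1), 1 aqua (H2O, neutral), 1 nitrato (NO3, -1), 1 ammine (NH3, neutral). Ligand charge sum = -2.
With Pd in oxidation state +2, the complex ion is [Pd...].

[Pd(H2O)I(NH3)(NO3)]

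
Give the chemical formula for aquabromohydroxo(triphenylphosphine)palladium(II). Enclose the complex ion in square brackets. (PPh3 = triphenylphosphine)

Ligands: 1 hydroxo (OH, -1), 1 aqua (H2O, neutral), 1 bromo (Br, -1), 1 triphenylphosphine (PPh3, neutral). Ligand charge sum = -2.
With Pd in oxidation state +2, the complex ion is [Pd...].

[PdBr(H2O)(OH)(PPh3)]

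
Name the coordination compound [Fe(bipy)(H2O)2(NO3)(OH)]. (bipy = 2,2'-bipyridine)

There is no counter-ion, so the complex is neutral overall.
Ligand charges: 1×hydroxo (-1 each), 2×aqua (neutral), 1×2,2'-bipyridine (neutral), 1×nitrato (-1 each); total -2. So Fe + (-2) = 0, giving Fe = +2.
Ligands are named alphabetically: aqua before bipyridine before hydroxo before nitrato.

diaqua(2,2'-bipyridine)hydroxonitratoiron(II)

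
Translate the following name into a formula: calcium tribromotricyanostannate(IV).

Ligands: 3 cyano (CN, -1), 3 bromo (Br, -1). Ligand charge sum = -6.
With Sn in oxidation state +4, the complex ion is [Sn...]^2−.
Charge balance with calcium (+2) requires 1 complex ion per 1 calcium.

Ca[SnBr3(CN)3]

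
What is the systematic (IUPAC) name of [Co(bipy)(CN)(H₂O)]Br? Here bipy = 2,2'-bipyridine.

aqua(2,2'-bipyridine)cyanocobalt(II) bromide

The 1 bromide counter-ion carries a total charge of -1, so each complex ion is 1+.
Ligand charges: 1×aqua (neutral), 1×cyano (-1 each), 1×2,2'-bipyridine (neutral); total -1. So Co + (-1) = 1+, giving Co = +2.
Ligands are named alphabetically: aqua before bipyridine before cyano.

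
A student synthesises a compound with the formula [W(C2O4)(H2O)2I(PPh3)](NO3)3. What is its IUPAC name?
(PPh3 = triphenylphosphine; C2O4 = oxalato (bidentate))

The 3 nitrate counter-ions carry a total charge of -3, so each complex ion is 3+.
Ligand charges: 1×triphenylphosphine (neutral), 1×iodo (-1 each), 2×aqua (neutral), 1×oxalato (-2 each); total -3. So W + (-3) = 3+, giving W = +6.
Ligands are named alphabetically: aqua before iodo before oxalato before triphenylphosphine.

diaquaiodooxalato(triphenylphosphine)tungsten(VI) nitrate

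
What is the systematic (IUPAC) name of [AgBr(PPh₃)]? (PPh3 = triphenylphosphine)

bromo(triphenylphosphine)silver(I)

There is no counter-ion, so the complex is neutral overall.
Ligand charges: 1×triphenylphosphine (neutral), 1×bromo (-1 each); total -1. So Ag + (-1) = 0, giving Ag = +1.
Ligands are named alphabetically: bromo before triphenylphosphine.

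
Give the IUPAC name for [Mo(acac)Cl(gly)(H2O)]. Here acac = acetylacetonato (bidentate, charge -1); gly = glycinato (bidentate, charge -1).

(acetylacetonato)aquachloro(glycinato)molybdenum(III)

There is no counter-ion, so the complex is neutral overall.
Ligand charges: 1×aqua (neutral), 1×chloro (-1 each), 1×acetylacetonato (-1 each), 1×glycinato (-1 each); total -3. So Mo + (-3) = 0, giving Mo = +3.
Ligands are named alphabetically: acetylacetonato before aqua before chloro before glycinato.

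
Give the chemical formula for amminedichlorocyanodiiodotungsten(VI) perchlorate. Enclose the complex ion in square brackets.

Ligands: 2 chloro (Cl, -1), 2 iodo (I, -1), 1 ammine (NH3, neutral), 1 cyano (CN, -1). Ligand charge sum = -5.
Charge balance with perchlorate (-1) requires 1 complex ion per 1 perchlorate.

[WCl2(CN)I2(NH3)]ClO4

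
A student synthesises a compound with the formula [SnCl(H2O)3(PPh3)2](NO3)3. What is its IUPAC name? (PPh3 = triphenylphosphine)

The 3 nitrate counter-ions carry a total charge of -3, so each complex ion is 3+.
Ligand charges: 3×aqua (neutral), 2×triphenylphosphine (neutral), 1×chloro (-1 each); total -1. So Sn + (-1) = 3+, giving Sn = +4.
Ligands are named alphabetically: aqua before chloro before triphenylphosphine.

triaquachlorobis(triphenylphosphine)tin(IV) nitrate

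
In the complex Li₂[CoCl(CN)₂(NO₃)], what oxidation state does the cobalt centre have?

2 lithium outside the brackets (+1 each) → the complex ion is 2−.
Ligand charges: 1×Cl = -1; 1×NO3 = -1; 2×CN = -2; sum -4.
Co + (-4) = 2− ⇒ Co is +2.

+2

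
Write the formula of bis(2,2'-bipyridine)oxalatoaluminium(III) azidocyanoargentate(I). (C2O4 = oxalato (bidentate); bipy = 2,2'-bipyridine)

[Al(bipy)2(C2O4)][Ag(CN)(N3)]

Cation [Al…]: ligand charges -2, Al(III) ⇒ ion charge 1+.
Anion [Ag…]: ligand charges -2, Ag(I) ⇒ ion charge 1−.
One 1+ cation balances one 1− anion.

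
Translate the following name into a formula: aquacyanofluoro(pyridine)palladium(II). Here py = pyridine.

[Pd(CN)F(H2O)(py)]

Ligands: 1 pyridine (py, neutral), 1 aqua (H2O, neutral), 1 cyano (CN, -1), 1 fluoro (F, -1). Ligand charge sum = -2.
With Pd in oxidation state +2, the complex ion is [Pd...].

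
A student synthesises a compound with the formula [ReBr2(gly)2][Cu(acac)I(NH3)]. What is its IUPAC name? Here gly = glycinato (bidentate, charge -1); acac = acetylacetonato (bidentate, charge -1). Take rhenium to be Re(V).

dibromobis(glycinato)rhenium(V) (acetylacetonato)ammineiodocuprate(I)

Both ions are complex: the cation is named first with the plain metal name, the anion second with the -ate form; each ion's ligands are alphabetised independently.
Re is given as +5; the cation's ligand charges sum to -4, so the complex cation is 1+.
A 1:1 salt means the anion carries the equal and opposite charge, 1−.
Anion: ligand charges sum to -2; for the ion to be 1−, Cu = +1.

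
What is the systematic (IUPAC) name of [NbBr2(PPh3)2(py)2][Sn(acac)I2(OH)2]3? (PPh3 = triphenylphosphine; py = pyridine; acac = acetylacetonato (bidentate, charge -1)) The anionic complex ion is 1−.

Both ions are complex: the cation is named first with the plain metal name, the anion second with the -ate form; each ion's ligands are alphabetised independently.
The complex anion is given as 1−; its ligand charges sum to -5, so Sn = +4.
With 3 anions per cation, the cation must be 3×1 = 3+.
Cation: ligand charges sum to -2; for the ion to be 3+, Nb = +5.

dibromobis(pyridine)bis(triphenylphosphine)niobium(V) (acetylacetonato)dihydroxodiiodostannate(IV)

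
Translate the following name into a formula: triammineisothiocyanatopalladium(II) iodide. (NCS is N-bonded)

Ligands: 1 isothiocyanato (NCS, -1), 3 ammine (NH3, neutral). Ligand charge sum = -1.
Charge balance with iodide (-1) requires 1 complex ion per 1 iodide.

[Pd(NCS)(NH3)3]I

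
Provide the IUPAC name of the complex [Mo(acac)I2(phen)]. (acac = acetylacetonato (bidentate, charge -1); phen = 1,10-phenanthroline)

There is no counter-ion, so the complex is neutral overall.
Ligand charges: 1×acetylacetonato (-1 each), 1×1,10-phenanthroline (neutral), 2×iodo (-1 each); total -3. So Mo + (-3) = 0, giving Mo = +3.
Ligands are named alphabetically: acetylacetonato before iodo before phenanthroline.

(acetylacetonato)diiodo(1,10-phenanthroline)molybdenum(III)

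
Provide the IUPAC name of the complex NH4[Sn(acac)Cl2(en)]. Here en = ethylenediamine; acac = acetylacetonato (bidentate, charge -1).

ammonium (acetylacetonato)dichloro(ethylenediamine)stannate(II)

The 1 ammonium counter-ion carries a total charge of +1, so each complex ion is 1−.
Ligand charges: 1×ethylenediamine (neutral), 2×chloro (-1 each), 1×acetylacetonato (-1 each); total -3. So Sn + (-3) = 1−, giving Sn = +2.
Ligands are named alphabetically: acetylacetonato before chloro before ethylenediamine.
The complex ion is anionic, so tin takes the -ate form stannate(II).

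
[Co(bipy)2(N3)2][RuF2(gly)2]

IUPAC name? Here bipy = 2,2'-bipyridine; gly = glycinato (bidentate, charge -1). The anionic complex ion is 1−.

diazidobis(2,2'-bipyridine)cobalt(III) difluorobis(glycinato)ruthenate(III)

Both ions are complex: the cation is named first with the plain metal name, the anion second with the -ate form; each ion's ligands are alphabetised independently.
The complex anion is given as 1−; its ligand charges sum to -4, so Ru = +3.
A 1:1 salt means the cation carries the equal and opposite charge, 1+.
Cation: ligand charges sum to -2; for the ion to be 1+, Co = +3.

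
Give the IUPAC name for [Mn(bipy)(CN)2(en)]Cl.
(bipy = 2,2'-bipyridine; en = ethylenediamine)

(2,2'-bipyridine)dicyano(ethylenediamine)manganese(III) chloride

The 1 chloride counter-ion carries a total charge of -1, so each complex ion is 1+.
Ligand charges: 1×2,2'-bipyridine (neutral), 1×ethylenediamine (neutral), 2×cyano (-1 each); total -2. So Mn + (-2) = 1+, giving Mn = +3.
Ligands are named alphabetically: bipyridine before cyano before ethylenediamine.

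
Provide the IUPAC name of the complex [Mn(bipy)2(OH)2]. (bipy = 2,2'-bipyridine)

bis(2,2'-bipyridine)dihydroxomanganese(II)

There is no counter-ion, so the complex is neutral overall.
Ligand charges: 2×2,2'-bipyridine (neutral), 2×hydroxo (-1 each); total -2. So Mn + (-2) = 0, giving Mn = +2.
Ligands are named alphabetically: bipyridine before hydroxo.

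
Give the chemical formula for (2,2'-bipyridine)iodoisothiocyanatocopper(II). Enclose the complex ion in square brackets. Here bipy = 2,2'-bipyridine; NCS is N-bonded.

Ligands: 1 iodo (I, -1), 1 2,2'-bipyridine (bipy, neutral), 1 isothiocyanato (NCS, -1). Ligand charge sum = -2.
With Cu in oxidation state +2, the complex ion is [Cu...].

[Cu(bipy)I(NCS)]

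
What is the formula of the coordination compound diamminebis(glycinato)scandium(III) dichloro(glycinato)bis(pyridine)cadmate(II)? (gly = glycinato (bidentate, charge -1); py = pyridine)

[Sc(gly)2(NH3)2][CdCl2(gly)(py)2]

Cation [Sc…]: ligand charges -2, Sc(III) ⇒ ion charge 1+.
Anion [Cd…]: ligand charges -3, Cd(II) ⇒ ion charge 1−.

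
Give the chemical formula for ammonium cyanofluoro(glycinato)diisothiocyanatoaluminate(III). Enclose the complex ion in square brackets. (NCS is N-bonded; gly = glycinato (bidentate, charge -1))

(NH4)2[Al(CN)F(gly)(NCS)2]

Ligands: 1 fluoro (F, -1), 2 isothiocyanato (NCS, -1), 1 glycinato (gly, -1), 1 cyano (CN, -1). Ligand charge sum = -5.
Charge balance with ammonium (+1) requires 1 complex ion per 2 ammonium.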